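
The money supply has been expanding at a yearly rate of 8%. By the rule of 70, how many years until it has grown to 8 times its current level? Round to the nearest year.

Doubling time ≈ 70/8 = 8.75 years.
Getting to 8× needs 3 doublings: 3 × 8.75 ≈ 26 years.

approximately 26 years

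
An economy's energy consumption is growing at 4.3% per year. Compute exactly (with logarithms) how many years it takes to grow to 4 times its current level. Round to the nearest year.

33 years

t = ln(4) / ln(1 + 0.043) = 1.3863 / 0.042101 ≈ 32.93.
≈ 33 years.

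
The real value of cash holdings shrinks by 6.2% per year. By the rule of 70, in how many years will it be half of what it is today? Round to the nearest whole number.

11 years

Falling at 6.2%, it halves about every 70/6.2 = 11.29 years.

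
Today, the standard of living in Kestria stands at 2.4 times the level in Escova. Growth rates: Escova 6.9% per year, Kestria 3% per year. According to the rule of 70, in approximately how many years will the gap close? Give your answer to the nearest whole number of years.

What matters is the difference: 3.9 pp.
Rule of 70 on the gap: the ratio halves every 70/3.9 ≈ 17.95 years.
A 2.4 times gap takes log₂(2.4) ≈ 1.26 halvings to close: 1.26 × 17.95 ≈ 23 years.

around 23 years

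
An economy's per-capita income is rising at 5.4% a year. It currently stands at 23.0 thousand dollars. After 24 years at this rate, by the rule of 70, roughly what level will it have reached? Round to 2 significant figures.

≈ 83 thousand dollars

It doubles every 70/5.4 ≈ 12.96 years, so 24 years is 1.85 doublings.
2^1.85 ≈ 3.61; 23.0 × 3.61 ≈ 83 thousand dollars.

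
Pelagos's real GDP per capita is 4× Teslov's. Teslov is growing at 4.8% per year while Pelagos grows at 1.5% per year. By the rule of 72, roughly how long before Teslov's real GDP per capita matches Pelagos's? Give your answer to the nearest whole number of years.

What matters is the difference: 3.3 pp.
Rule of 72 on the gap: the ratio halves every 72/3.3 ≈ 21.82 years.
A 4× gap closes after 2 halvings: 2 × 21.82 ≈ 44 years.

44 years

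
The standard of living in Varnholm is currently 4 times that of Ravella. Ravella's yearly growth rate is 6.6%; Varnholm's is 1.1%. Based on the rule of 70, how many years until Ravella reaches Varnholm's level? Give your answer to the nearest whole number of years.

Ravella gains on Varnholm at 6.6% − 1.1% = 5.5 points a year.
At that relative rate the gap halves every 70/5.5 ≈ 12.73 years.
A 4 times gap closes after 2 halvings: 2 × 12.73 ≈ 25 years.

roughly 25 years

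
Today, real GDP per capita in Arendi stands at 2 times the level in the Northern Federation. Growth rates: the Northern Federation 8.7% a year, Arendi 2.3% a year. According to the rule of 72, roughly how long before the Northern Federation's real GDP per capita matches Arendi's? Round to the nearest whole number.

What matters is the difference: 6.4 pp.
Rule of 72 on the gap: the ratio halves every 72/6.4 ≈ 11.25 years.
A 2 times gap closes after 1 halving: 1 × 11.25 ≈ 11 years.

11 years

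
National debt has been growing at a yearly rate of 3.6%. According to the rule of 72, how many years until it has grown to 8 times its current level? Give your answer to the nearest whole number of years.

around 60 years

Doubling time ≈ 72/3.6 = 20.00 years.
8 = 2^3, so 3 doublings → 60 years.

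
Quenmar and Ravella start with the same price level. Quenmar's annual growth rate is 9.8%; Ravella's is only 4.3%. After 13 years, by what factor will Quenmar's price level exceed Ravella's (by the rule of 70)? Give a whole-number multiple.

about 2 times

Rate gap = 9.8% − 4.3% = 5.5 points.
The ratio doubles every 70/5.5 ≈ 12.73 years.
13/12.73 ≈ 1.02 doublings → ratio ≈ 2^1.02 ≈ 2.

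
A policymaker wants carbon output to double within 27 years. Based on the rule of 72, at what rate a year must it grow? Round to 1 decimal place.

about 2.7%

72 / 27 ≈ 2.67, so about 2.7% a year.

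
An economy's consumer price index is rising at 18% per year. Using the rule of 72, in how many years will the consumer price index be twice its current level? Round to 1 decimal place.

Doubling time ≈ 72 / 18 = 4.00 years.

approximately 4.0 years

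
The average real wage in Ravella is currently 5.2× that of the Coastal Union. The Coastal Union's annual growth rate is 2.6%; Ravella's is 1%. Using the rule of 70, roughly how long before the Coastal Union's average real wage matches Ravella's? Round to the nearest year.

The growth-rate gap is 2.6% − 1% = 1.6 percentage points.
So the ratio between them halves every 70/1.6 ≈ 43.75 years.
A 5.2× gap takes log₂(5.2) ≈ 2.38 halvings to close: 2.38 × 43.75 ≈ 104 years.

104 years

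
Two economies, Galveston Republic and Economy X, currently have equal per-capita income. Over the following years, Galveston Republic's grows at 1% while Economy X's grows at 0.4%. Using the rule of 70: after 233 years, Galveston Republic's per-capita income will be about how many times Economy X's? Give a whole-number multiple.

Galveston Republic pulls ahead at 0.6 pp per year, so the ratio doubles every 70/0.6 ≈ 116.67 years.
In 233 years that's 2.00 doublings: 2^2.00 ≈ 4.

around 4 times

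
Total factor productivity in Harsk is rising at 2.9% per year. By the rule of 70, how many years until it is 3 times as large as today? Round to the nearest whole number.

Doubling time ≈ 70/2.9 = 24.14 years.
3× is log₂ 3 ≈ 1.58 doublings, so ≈ 1.58 × 24.14 = 38 years.

about 38 years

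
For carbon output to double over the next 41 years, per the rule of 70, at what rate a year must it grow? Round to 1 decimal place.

about 1.7%

70 / 41 ≈ 1.71, so about 1.7% a year.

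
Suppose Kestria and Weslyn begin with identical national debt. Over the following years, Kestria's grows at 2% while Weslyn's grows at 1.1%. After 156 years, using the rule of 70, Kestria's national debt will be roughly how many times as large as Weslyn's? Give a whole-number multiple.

approximately 4 times

Kestria pulls ahead at 0.9 pp per year, so the ratio doubles every 70/0.9 ≈ 77.78 years.
In 156 years that's 2.01 doublings: 2^2.01 ≈ 4.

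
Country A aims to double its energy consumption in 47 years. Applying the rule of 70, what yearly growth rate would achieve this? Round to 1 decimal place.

around 1.5% per year

70 / 47 ≈ 1.49, so about 1.5% per year.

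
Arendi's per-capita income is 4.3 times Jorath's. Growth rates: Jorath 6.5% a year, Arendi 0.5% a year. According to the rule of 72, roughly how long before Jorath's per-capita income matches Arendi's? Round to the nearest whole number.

What matters is the difference: 6 pp.
Rule of 72 on the gap: the ratio halves every 72/6 ≈ 12.00 years.
A 4.3 times gap takes log₂(4.3) ≈ 2.10 halvings to close: 2.10 × 12.00 ≈ 25 years.

25 years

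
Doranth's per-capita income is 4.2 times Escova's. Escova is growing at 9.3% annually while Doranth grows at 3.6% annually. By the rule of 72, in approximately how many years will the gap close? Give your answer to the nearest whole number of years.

Escova gains on Doranth at 9.3% − 3.6% = 5.7 points a year.
At that relative rate the gap halves every 72/5.7 ≈ 12.63 years.
A 4.2 times gap takes log₂(4.2) ≈ 2.07 halvings to close: 2.07 × 12.63 ≈ 26 years.

approximately 26 years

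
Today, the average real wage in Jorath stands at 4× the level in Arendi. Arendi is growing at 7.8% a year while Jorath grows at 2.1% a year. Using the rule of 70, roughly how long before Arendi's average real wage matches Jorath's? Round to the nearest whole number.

roughly 25 years

What matters is the difference: 5.7 pp.
Rule of 70 on the gap: the ratio halves every 70/5.7 ≈ 12.28 years.
A 4× gap closes after 2 halvings: 2 × 12.28 ≈ 25 years.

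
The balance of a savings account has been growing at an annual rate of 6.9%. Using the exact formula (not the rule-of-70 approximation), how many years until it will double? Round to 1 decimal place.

10.4 years

t = ln(2) / ln(1 + 0.069) = 0.6931 / 0.066724 ≈ 10.39.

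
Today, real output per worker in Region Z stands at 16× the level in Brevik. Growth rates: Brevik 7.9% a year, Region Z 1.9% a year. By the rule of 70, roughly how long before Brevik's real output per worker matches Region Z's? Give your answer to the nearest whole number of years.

The growth-rate gap is 7.9% − 1.9% = 6 percentage points.
So the ratio between them halves every 70/6 ≈ 11.67 years.
A 16× gap closes after 4 halvings: 4 × 11.67 ≈ 47 years.

47 years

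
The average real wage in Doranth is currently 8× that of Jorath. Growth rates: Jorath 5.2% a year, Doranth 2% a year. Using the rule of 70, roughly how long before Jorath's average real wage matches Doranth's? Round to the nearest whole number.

66 years

The growth-rate gap is 5.2% − 2% = 3.2 percentage points.
So the ratio between them halves every 70/3.2 ≈ 21.88 years.
An 8× gap closes after 3 halvings: 3 × 21.88 ≈ 66 years.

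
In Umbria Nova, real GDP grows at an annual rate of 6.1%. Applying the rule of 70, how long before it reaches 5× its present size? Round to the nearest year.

One doubling takes 70/6.1 = 11.48 years.
5× is log₂ 5 ≈ 2.32 doublings, so ≈ 2.32 × 11.48 = 27 years.

≈ 27 years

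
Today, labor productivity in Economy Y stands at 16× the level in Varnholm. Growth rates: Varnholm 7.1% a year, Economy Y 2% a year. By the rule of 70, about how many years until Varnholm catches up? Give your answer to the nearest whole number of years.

about 55 years

The growth-rate gap is 7.1% − 2% = 5.1 percentage points.
So the ratio between them halves every 70/5.1 ≈ 13.73 years.
A 16× gap closes after 4 halvings: 4 × 13.73 ≈ 55 years.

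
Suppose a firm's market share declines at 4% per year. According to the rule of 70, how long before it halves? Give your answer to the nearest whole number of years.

Falling at 4%, it halves about every 70/4 = 17.50 years.

18 years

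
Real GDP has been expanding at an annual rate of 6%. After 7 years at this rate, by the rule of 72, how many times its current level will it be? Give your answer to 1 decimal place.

Doubles every ≈ 12.00 years (72/6).
7 years is 0.58 doublings; 2^0.58 ≈ 1.5×.

roughly 1.5 times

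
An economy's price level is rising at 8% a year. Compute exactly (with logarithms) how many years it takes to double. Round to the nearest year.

9 years

t = ln(2) / ln(1 + 0.08) = 0.6931 / 0.076961 ≈ 9.01.
≈ 9 years.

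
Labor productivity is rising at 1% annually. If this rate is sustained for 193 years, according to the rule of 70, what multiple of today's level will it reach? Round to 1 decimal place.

around 6.8 times

Doubling time ≈ 70/1 = 70.00 years.
193 years / 70.00 ≈ 2.76 doublings → factor 2^2.76 ≈ 6.8.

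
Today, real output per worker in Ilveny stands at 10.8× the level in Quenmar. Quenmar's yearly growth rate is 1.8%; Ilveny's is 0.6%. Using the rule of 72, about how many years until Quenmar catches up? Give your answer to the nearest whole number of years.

about 206 years

The growth-rate gap is 1.8% − 0.6% = 1.2 percentage points.
So the ratio between them halves every 72/1.2 ≈ 60.00 years.
A 10.8× gap takes log₂(10.8) ≈ 3.43 halvings to close: 3.43 × 60.00 ≈ 206 years.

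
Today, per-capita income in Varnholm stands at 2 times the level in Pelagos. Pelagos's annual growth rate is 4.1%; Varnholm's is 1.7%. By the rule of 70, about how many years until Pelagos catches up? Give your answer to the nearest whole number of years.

approximately 29 years

The growth-rate gap is 4.1% − 1.7% = 2.4 percentage points.
So the ratio between them halves every 70/2.4 ≈ 29.17 years.
A 2 times gap closes after 1 halving: 1 × 29.17 ≈ 29 years.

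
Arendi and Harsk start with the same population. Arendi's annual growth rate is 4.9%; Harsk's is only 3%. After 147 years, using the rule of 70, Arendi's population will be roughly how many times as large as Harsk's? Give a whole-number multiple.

Only the 1.9-point difference matters.
70/1.9 ≈ 36.84 years per doubling of the ratio; 147 years gives 3.99 doublings, so ≈ 16×.

16 times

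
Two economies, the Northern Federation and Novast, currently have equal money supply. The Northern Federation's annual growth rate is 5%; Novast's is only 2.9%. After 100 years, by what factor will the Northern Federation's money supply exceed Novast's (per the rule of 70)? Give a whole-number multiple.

the Northern Federation pulls ahead at 2.1 pp per year, so the ratio doubles every 70/2.1 ≈ 33.33 years.
In 100 years that's 3.00 doublings: 2^3.00 ≈ 8.

about 8 times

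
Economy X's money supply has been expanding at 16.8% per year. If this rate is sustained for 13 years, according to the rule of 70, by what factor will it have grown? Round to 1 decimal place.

8.7 times

Doubles every ≈ 4.17 years (70/16.8).
13 years is 3.12 doublings; 2^3.12 ≈ 8.7×.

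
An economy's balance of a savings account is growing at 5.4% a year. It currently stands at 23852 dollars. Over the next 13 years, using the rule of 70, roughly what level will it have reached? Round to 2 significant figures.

≈ 48000 dollars

It doubles every 70/5.4 ≈ 12.96 years, so 13 years is 1.00 doublings.
2^1.00 ≈ 2.00; 23852 × 2.00 ≈ 48000 dollars.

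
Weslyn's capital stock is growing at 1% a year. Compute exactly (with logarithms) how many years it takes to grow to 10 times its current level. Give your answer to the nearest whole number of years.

t = ln(10) / ln(1 + 0.01) = 2.3026 / 0.009950 ≈ 231.42.
≈ 231 years.

231 years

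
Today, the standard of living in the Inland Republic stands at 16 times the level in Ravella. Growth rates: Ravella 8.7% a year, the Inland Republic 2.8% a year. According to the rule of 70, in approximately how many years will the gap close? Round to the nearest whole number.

The growth-rate gap is 8.7% − 2.8% = 5.9 percentage points.
So the ratio between them halves every 70/5.9 ≈ 11.86 years.
A 16 times gap closes after 4 halvings: 4 × 11.86 ≈ 47 years.

about 47 years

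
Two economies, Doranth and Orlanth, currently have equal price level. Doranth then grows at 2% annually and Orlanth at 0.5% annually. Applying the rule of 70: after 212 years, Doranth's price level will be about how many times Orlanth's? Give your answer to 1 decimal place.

≈ 23.3 times

Only the 1.5-point difference matters.
70/1.5 ≈ 46.67 years per doubling of the ratio; 212 years gives 4.54 doublings, so ≈ 23.3×.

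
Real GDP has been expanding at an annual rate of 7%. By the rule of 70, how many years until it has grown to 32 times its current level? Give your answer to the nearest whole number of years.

around 50 years

Doubling time ≈ 70/7 = 10.00 years.
Getting to 32× needs 5 doublings: 5 × 10.00 ≈ 50 years.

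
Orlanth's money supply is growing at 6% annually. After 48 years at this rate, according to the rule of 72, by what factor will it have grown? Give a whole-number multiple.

about 16 times

72/6 ≈ 12.00 years per doubling.
48 years fits 4 doublings: 2^4 = 16.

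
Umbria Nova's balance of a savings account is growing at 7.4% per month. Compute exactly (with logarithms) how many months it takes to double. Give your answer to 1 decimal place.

9.7 months

t = ln(2) / ln(1 + 0.074) = 0.6931 / 0.071390 ≈ 9.71.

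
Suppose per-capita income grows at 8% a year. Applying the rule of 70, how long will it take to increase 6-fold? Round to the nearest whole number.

about 23 years

Doubling time ≈ 70/8 = 8.75 years.
Reaching 6× takes log₂(6) ≈ 2.58 doublings.
2.58 × 8.75 ≈ 23 years.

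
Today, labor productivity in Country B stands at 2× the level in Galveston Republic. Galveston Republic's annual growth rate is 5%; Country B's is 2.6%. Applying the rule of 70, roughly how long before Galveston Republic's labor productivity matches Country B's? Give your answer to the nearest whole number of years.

roughly 29 years

What matters is the difference: 2.4 pp.
Rule of 70 on the gap: the ratio halves every 70/2.4 ≈ 29.17 years.
A 2× gap closes after 1 halving: 1 × 29.17 ≈ 29 years.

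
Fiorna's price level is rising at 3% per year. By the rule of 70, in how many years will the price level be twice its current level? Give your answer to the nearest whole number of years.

Doubling time ≈ 70 / 3 = 23.33 years.

about 23 years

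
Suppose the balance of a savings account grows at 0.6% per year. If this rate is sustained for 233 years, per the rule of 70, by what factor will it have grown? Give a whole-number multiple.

70/0.6 ≈ 116.67 years per doubling.
233 years fits 2 doublings: 2^2 = 4.

≈ 4 times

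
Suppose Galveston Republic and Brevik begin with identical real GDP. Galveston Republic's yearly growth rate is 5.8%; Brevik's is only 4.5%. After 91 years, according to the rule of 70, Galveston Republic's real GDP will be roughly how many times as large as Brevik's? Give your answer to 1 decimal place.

Galveston Republic pulls ahead at 1.3 pp per year, so the ratio doubles every 70/1.3 ≈ 53.85 years.
In 91 years that's 1.69 doublings: 2^1.69 ≈ 3.2.

roughly 3.2 times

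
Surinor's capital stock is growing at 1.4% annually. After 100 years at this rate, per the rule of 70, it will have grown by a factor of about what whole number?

70/1.4 ≈ 50.00 years per doubling.
100 years fits 2 doublings: 2^2 = 4.

4 times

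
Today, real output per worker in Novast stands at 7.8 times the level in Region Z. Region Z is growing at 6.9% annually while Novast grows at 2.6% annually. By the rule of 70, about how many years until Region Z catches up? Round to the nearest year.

48 years

What matters is the difference: 4.3 pp.
Rule of 70 on the gap: the ratio halves every 70/4.3 ≈ 16.28 years.
A 7.8 times gap takes log₂(7.8) ≈ 2.96 halvings to close: 2.96 × 16.28 ≈ 48 years.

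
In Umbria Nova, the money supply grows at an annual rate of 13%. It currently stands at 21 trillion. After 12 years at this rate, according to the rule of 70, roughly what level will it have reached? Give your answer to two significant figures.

roughly 98 trillion

It doubles every 70/13 ≈ 5.38 years, so 12 years is 2.23 doublings.
2^2.23 ≈ 4.69; 21 × 4.69 ≈ 98 trillion.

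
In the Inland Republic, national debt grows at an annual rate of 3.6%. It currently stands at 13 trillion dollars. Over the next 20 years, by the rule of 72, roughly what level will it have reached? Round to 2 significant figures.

Doubling time ≈ 72/3.6 = 20.00 years.
20 years is 20/20.00 ≈ 1.00 doublings, a factor of 2^1.00 ≈ 2.00.
13 × 2.00 ≈ 26 trillion dollars.

about 26 trillion dollars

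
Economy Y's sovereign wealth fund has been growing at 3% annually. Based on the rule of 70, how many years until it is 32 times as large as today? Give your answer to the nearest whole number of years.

At 3% it doubles every 70/3 ≈ 23.33 years.
32 = 2^5, so 5 doublings → 117 years.

117 years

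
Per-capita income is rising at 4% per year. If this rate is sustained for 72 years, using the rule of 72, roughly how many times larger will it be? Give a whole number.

around 16 times

At 4% one doubling takes ≈ 18.00 years; 72 years is 4 of them, so ×16.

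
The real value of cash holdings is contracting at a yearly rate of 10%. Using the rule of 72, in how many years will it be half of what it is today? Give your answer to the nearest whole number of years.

Falling at 10%, it halves about every 72/10 = 7.20 years.

around 7 years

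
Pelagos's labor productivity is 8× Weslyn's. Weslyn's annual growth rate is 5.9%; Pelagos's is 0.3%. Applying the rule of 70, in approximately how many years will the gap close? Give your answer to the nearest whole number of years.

roughly 38 years

What matters is the difference: 5.6 pp.
Rule of 70 on the gap: the ratio halves every 70/5.6 ≈ 12.50 years.
An 8× gap closes after 3 halvings: 3 × 12.50 ≈ 38 years.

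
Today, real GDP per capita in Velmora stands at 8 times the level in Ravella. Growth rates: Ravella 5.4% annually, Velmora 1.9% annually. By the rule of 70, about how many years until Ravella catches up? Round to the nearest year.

The growth-rate gap is 5.4% − 1.9% = 3.5 percentage points.
So the ratio between them halves every 70/3.5 ≈ 20.00 years.
An 8 times gap closes after 3 halvings: 3 × 20.00 ≈ 60 years.

approximately 60 years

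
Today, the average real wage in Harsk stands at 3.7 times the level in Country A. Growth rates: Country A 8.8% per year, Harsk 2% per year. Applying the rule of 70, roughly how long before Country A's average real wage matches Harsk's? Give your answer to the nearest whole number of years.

What matters is the difference: 6.8 pp.
Rule of 70 on the gap: the ratio halves every 70/6.8 ≈ 10.29 years.
A 3.7 times gap takes log₂(3.7) ≈ 1.89 halvings to close: 1.89 × 10.29 ≈ 19 years.

about 19 years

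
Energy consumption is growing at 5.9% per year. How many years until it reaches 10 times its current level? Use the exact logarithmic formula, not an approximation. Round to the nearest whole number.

t = ln(10) / ln(1 + 0.059) = 2.3026 / 0.057325 ≈ 40.17.
≈ 40 years.

40 years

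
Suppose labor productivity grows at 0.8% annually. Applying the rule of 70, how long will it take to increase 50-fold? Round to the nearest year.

494 years

At 0.8% it doubles every 70/0.8 ≈ 87.50 years.
Reaching 50× takes log₂(50) ≈ 5.64 doublings.
5.64 × 87.50 ≈ 494 years.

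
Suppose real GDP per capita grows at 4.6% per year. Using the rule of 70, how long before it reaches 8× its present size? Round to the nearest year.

One doubling takes 70/4.6 = 15.22 years.
8× is 3 doublings, so 3 × 15.22 ≈ 46 years.

≈ 46 years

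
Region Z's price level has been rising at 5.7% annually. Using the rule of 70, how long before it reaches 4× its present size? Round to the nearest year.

One doubling takes 70/5.7 = 12.28 years.
Getting to 4× needs 2 doublings: 2 × 12.28 ≈ 25 years.

about 25 years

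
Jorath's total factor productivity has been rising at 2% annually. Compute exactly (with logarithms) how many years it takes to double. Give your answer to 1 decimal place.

35.0 years

t = ln(2) / ln(1 + 0.02) = 0.6931 / 0.019803 ≈ 35.00.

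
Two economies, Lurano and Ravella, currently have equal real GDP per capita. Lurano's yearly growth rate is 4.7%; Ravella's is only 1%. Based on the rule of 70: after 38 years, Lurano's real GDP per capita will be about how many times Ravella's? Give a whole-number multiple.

Lurano pulls ahead at 3.7 pp per year, so the ratio doubles every 70/3.7 ≈ 18.92 years.
In 38 years that's 2.01 doublings: 2^2.01 ≈ 4.

≈ 4 times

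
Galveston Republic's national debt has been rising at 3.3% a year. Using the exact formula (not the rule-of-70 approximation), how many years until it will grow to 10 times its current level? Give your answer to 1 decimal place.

t = ln(10) / ln(1 + 0.033) = 2.3026 / 0.032467 ≈ 70.92.

70.9 years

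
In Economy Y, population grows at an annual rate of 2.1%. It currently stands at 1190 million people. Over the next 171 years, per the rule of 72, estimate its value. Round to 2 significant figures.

38000 million people

Doubling time ≈ 72/2.1 = 34.29 years.
171 years is 171/34.29 ≈ 4.99 doublings, a factor of 2^4.99 ≈ 31.78.
1190 × 31.78 ≈ 38000 million people.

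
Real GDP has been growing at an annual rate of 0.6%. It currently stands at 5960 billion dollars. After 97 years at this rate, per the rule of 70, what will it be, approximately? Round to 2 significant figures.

It doubles every 70/0.6 ≈ 116.67 years, so 97 years is 0.83 doublings.
2^0.83 ≈ 1.78; 5960 × 1.78 ≈ 11000 billion dollars.

roughly 11000 billion dollars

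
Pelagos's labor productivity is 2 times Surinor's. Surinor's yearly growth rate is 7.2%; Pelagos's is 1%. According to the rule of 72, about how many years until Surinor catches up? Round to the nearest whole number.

≈ 12 years

What matters is the difference: 6.2 pp.
Rule of 72 on the gap: the ratio halves every 72/6.2 ≈ 11.61 years.
A 2 times gap closes after 1 halving: 1 × 11.61 ≈ 12 years.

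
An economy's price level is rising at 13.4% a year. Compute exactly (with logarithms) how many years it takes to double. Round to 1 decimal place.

5.5 years

t = ln(2) / ln(1 + 0.134) = 0.6931 / 0.125751 ≈ 5.51.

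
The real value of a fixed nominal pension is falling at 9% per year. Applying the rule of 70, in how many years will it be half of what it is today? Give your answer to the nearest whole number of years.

around 8 years

The rule works in reverse for decay: 70/9 ≈ 7.78 years to halve.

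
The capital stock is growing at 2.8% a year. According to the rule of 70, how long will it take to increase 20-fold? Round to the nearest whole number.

≈ 108 years

One doubling takes 70/2.8 = 25.00 years.
Reaching 20× takes log₂(20) ≈ 4.32 doublings.
4.32 × 25.00 ≈ 108 years.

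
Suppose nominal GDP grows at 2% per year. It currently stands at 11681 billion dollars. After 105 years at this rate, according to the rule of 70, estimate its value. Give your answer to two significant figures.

Doubling time ≈ 70/2 = 35.00 years.
105 years is 105/35.00 ≈ 3.00 doublings, a factor of 2^3.00 ≈ 8.00.
11681 × 8.00 ≈ 93000 billion dollars.

93000 billion dollars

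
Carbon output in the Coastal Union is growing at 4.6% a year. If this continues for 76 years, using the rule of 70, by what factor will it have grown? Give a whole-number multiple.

32 times

Doubling time ≈ 70/4.6 = 15.22 years.
76/15.22 ≈ 5 doublings, so about 2^5 = 32×.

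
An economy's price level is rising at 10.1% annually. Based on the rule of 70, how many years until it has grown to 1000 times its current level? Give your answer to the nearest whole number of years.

roughly 69 years

Doubling time ≈ 70/10.1 = 6.93 years.
1000× is log₂ 1000 ≈ 9.97 doublings, so ≈ 9.97 × 6.93 = 69 years.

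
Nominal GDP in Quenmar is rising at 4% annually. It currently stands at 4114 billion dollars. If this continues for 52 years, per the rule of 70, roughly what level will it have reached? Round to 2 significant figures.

It doubles every 70/4 ≈ 17.50 years, so 52 years is 2.97 doublings.
2^2.97 ≈ 7.84; 4114 × 7.84 ≈ 32000 billion dollars.

32000 billion dollars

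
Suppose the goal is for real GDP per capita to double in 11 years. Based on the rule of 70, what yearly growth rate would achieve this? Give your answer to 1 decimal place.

70 / 11 ≈ 6.36, so about 6.4% per year.

6.4%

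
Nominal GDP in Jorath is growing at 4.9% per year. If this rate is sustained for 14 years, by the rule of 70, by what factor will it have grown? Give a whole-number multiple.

roughly 2 times

70/4.9 ≈ 14.29 years per doubling.
14 years fits 1 doubling: 2^1 = 2.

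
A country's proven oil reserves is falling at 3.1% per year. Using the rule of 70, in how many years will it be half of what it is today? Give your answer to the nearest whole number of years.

≈ 23 years

The rule works in reverse for decay: 70/3.1 ≈ 22.58 years to halve.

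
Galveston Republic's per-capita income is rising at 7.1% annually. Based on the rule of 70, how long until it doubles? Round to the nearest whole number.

roughly 10 years

70/7.1 ≈ 9.86, so it doubles roughly every 10 years.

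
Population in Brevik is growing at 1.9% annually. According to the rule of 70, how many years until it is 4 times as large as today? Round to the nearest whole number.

≈ 74 years

One doubling takes 70/1.9 = 36.84 years.
Getting to 4× needs 2 doublings: 2 × 36.84 ≈ 74 years.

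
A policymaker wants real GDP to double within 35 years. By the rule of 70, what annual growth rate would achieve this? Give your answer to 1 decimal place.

70 / 35 ≈ 2.00, so about 2.0% annually.

about 2.0% annually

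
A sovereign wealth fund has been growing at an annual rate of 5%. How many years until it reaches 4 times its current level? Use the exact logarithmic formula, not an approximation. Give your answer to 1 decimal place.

t = ln(4) / ln(1 + 0.05) = 1.3863 / 0.048790 ≈ 28.41.

28.4 years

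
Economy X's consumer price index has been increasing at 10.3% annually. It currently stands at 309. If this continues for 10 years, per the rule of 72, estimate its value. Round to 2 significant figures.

about 830

Doubling time ≈ 72/10.3 = 6.99 years.
10 years is 10/6.99 ≈ 1.43 doublings, a factor of 2^1.43 ≈ 2.69.
309 × 2.69 ≈ 830.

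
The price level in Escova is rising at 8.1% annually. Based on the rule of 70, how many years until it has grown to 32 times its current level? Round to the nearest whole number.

about 43 years

One doubling takes 70/8.1 = 8.64 years.
32× is 5 doublings, so 5 × 8.64 ≈ 43 years.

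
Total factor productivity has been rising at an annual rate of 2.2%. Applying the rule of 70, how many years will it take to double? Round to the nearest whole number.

Doubling time ≈ 70 / 2.2 = 31.82 years.

around 32 years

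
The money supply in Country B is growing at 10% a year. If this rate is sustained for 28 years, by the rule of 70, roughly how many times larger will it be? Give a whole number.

≈ 16 times

70/10 ≈ 7.00 years per doubling.
28 years fits 4 doublings: 2^4 = 16.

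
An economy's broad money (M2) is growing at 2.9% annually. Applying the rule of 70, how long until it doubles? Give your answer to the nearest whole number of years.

about 24 years

At 2.9%, doubling takes about 70/2.9 = 24.14 years.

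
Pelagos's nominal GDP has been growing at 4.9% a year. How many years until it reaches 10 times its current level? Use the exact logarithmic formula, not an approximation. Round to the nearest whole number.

t = ln(10) / ln(1 + 0.049) = 2.3026 / 0.047837 ≈ 48.13.
≈ 48 years.

48 years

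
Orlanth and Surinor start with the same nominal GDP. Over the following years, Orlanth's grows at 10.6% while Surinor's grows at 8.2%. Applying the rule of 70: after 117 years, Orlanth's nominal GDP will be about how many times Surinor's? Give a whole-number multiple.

around 16 times

Only the 2.4-point difference matters.
70/2.4 ≈ 29.17 years per doubling of the ratio; 117 years gives 4.01 doublings, so ≈ 16×.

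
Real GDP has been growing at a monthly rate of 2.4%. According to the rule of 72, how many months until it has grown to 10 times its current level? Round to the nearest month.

approximately 100 months

One doubling takes 72/2.4 = 30.00 months.
10× is log₂ 10 ≈ 3.32 doublings, so ≈ 3.32 × 30.00 = 100 months.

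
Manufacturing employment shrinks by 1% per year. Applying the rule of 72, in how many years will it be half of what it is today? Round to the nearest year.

Falling at 1%, it halves about every 72/1 = 72.00 years.

72 years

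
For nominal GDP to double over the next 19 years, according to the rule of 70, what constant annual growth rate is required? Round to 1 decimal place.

70 / 19 ≈ 3.68, so about 3.7% annually.

≈ 3.7%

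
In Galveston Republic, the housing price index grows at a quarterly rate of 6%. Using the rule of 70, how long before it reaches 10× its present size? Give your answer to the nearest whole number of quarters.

approximately 39 quarters

One doubling takes 70/6 = 11.67 quarters.
10× is log₂ 10 ≈ 3.32 doublings, so ≈ 3.32 × 11.67 = 39 quarters.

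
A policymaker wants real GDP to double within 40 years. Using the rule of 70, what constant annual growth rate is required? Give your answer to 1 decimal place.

70 / 40 ≈ 1.75, so about 1.8% a year.

about 1.8%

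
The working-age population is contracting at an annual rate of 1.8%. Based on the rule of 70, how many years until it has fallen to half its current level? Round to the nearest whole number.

Halving time ≈ 70 / 1.8 = 38.89 → 39 years.

≈ 39 years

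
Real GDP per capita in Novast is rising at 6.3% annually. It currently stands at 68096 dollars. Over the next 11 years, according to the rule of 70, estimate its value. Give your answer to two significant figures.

around 140000 dollars

Doubling time ≈ 70/6.3 = 11.11 years.
11 years is 11/11.11 ≈ 0.99 doublings, a factor of 2^0.99 ≈ 1.99.
68096 × 1.99 ≈ 140000 dollars.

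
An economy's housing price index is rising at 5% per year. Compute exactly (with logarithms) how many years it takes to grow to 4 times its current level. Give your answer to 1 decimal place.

28.4 years

t = ln(4) / ln(1 + 0.05) = 1.3863 / 0.048790 ≈ 28.41.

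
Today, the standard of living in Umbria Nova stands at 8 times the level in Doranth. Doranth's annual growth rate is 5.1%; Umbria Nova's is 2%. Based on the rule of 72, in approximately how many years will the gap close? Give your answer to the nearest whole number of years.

≈ 70 years

What matters is the difference: 3.1 pp.
Rule of 72 on the gap: the ratio halves every 72/3.1 ≈ 23.23 years.
An 8 times gap closes after 3 halvings: 3 × 23.23 ≈ 70 years.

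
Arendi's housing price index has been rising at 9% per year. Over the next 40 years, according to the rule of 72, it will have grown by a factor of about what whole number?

72/9 ≈ 8.00 years per doubling.
40 years fits 5 doublings: 2^5 = 32.

about 32 times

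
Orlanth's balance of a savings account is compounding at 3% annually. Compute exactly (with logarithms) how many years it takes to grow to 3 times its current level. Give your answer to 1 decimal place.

t = ln(3) / ln(1 + 0.03) = 1.0986 / 0.029559 ≈ 37.17.

37.2 years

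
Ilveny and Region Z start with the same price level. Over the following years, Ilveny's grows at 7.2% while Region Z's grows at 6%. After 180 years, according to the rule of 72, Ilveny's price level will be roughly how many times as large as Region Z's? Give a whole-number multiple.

8 times

Ilveny pulls ahead at 1.2 pp per year, so the ratio doubles every 72/1.2 ≈ 60.00 years.
In 180 years that's 3.00 doublings: 2^3.00 ≈ 8.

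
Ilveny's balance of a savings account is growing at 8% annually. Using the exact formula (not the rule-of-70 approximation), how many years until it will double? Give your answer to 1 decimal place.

9.0 years

t = ln(2) / ln(1 + 0.08) = 0.6931 / 0.076961 ≈ 9.01.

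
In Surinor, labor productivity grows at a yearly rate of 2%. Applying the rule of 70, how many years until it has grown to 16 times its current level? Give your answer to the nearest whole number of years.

approximately 140 years

At 2% it doubles every 70/2 ≈ 35.00 years.
Getting to 16× needs 4 doublings: 4 × 35.00 ≈ 140 years.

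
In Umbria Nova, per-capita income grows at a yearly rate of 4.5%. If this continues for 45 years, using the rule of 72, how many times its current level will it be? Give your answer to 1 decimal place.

7.0 times

Doubles every ≈ 16.00 years (72/4.5).
45 years is 2.81 doublings; 2^2.81 ≈ 7.0×.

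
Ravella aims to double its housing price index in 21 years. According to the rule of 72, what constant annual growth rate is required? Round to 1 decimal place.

about 3.4% annually

72 / 21 ≈ 3.43, so about 3.4% annually.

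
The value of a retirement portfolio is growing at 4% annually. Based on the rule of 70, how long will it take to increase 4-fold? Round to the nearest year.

≈ 35 years

One doubling takes 70/4 = 17.50 years.
Getting to 4× needs 2 doublings: 2 × 17.50 ≈ 35 years.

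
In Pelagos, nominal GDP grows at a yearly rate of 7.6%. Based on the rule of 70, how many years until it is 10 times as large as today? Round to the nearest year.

Doubling time ≈ 70/7.6 = 9.21 years.
10× is log₂ 10 ≈ 3.32 doublings, so ≈ 3.32 × 9.21 = 31 years.

around 31 years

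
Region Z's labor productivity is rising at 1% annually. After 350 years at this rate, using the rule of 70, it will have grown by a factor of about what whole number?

70/1 ≈ 70.00 years per doubling.
350 years fits 5 doublings: 2^5 = 32.

around 32 times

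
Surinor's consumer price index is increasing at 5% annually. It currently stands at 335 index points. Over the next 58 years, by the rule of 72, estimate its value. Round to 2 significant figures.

about 5500 index points

Doubling time ≈ 72/5 = 14.40 years.
58 years is 58/14.40 ≈ 4.03 doublings, a factor of 2^4.03 ≈ 16.34.
335 × 16.34 ≈ 5500 index points.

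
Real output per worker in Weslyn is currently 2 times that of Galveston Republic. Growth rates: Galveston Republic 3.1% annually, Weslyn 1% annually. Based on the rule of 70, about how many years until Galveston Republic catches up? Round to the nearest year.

about 33 years

Galveston Republic gains on Weslyn at 3.1% − 1% = 2.1 points a year.
At that relative rate the gap halves every 70/2.1 ≈ 33.33 years.
A 2 times gap closes after 1 halving: 1 × 33.33 ≈ 33 years.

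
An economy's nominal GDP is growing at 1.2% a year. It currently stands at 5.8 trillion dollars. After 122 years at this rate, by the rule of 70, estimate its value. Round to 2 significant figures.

25 trillion dollars

Doubling time ≈ 70/1.2 = 58.33 years.
122 years is 122/58.33 ≈ 2.09 doublings, a factor of 2^2.09 ≈ 4.26.
5.8 × 4.26 ≈ 25 trillion dollars.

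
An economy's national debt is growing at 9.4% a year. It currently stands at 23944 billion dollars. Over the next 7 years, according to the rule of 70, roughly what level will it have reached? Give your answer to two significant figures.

It doubles every 70/9.4 ≈ 7.45 years, so 7 years is 0.94 doublings.
2^0.94 ≈ 1.92; 23944 × 1.92 ≈ 46000 billion dollars.

46000 billion dollars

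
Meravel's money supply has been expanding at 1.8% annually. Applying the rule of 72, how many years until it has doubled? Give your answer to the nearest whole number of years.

40 years

At 1.8%, doubling takes about 72/1.8 = 40.00 years.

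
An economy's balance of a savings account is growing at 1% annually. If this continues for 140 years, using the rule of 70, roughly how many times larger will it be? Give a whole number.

Doubling time ≈ 70/1 = 70.00 years.
140/70.00 ≈ 2 doublings, so about 2^2 = 4×.

about 4 times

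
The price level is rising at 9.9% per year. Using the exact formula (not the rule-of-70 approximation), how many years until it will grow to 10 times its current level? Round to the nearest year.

t = ln(10) / ln(1 + 0.099) = 2.3026 / 0.094401 ≈ 24.39.
≈ 24 years.

24 years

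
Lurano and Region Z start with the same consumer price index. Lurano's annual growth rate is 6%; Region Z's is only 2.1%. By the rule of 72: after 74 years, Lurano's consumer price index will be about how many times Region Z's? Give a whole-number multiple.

about 16 times

Rate gap = 6% − 2.1% = 3.9 points.
The ratio doubles every 72/3.9 ≈ 18.46 years.
74/18.46 ≈ 4.01 doublings → ratio ≈ 2^4.01 ≈ 16.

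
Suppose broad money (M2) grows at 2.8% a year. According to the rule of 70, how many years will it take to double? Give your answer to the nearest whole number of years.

about 25 years

Doubling time ≈ 70 / 2.8 = 25.00 years.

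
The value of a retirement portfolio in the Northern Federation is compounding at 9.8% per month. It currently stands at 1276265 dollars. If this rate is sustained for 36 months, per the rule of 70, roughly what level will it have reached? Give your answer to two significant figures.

Doubling time ≈ 70/9.8 = 7.14 months.
36 months is 36/7.14 ≈ 5.04 doublings, a factor of 2^5.04 ≈ 32.90.
1276265 × 32.90 ≈ 42000000 dollars.

around 42000000 dollars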